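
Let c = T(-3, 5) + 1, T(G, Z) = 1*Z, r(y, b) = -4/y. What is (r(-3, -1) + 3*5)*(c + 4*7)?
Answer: 1666/3 ≈ 555.33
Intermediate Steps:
T(G, Z) = Z
c = 6 (c = 5 + 1 = 6)
(r(-3, -1) + 3*5)*(c + 4*7) = (-4/(-3) + 3*5)*(6 + 4*7) = (-4*(-1/3) + 15)*(6 + 28) = (4/3 + 15)*34 = (49/3)*34 = 1666/3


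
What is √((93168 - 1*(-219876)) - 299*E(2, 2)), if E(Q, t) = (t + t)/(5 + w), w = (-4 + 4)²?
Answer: 2*√1955030/5 ≈ 559.29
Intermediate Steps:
w = 0 (w = 0² = 0)
E(Q, t) = 2*t/5 (E(Q, t) = (t + t)/(5 + 0) = (2*t)/5 = (2*t)*(⅕) = 2*t/5)
√((93168 - 1*(-219876)) - 299*E(2, 2)) = √((93168 - 1*(-219876)) - 598*2/5) = √((93168 + 219876) - 299*⅘) = √(313044 - 1196/5) = √(1564024/5) = 2*√1955030/5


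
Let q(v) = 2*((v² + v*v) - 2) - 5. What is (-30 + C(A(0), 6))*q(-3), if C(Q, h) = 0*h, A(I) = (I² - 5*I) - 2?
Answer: -810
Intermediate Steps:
A(I) = -2 + I² - 5*I
q(v) = -9 + 4*v² (q(v) = 2*((v² + v²) - 2) - 5 = 2*(2*v² - 2) - 5 = 2*(-2 + 2*v²) - 5 = (-4 + 4*v²) - 5 = -9 + 4*v²)
C(Q, h) = 0
(-30 + C(A(0), 6))*q(-3) = (-30 + 0)*(-9 + 4*(-3)²) = -30*(-9 + 4*9) = -30*(-9 + 36) = -30*27 = -810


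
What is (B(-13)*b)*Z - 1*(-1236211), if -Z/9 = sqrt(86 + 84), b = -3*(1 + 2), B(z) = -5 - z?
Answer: 1236211 + 648*sqrt(170) ≈ 1.2447e+6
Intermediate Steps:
b = -9 (b = -3*3 = -9)
Z = -9*sqrt(170) (Z = -9*sqrt(86 + 84) = -9*sqrt(170) ≈ -117.35)
(B(-13)*b)*Z - 1*(-1236211) = ((-5 - 1*(-13))*(-9))*(-9*sqrt(170)) - 1*(-1236211) = ((-5 + 13)*(-9))*(-9*sqrt(170)) + 1236211 = (8*(-9))*(-9*sqrt(170)) + 1236211 = -(-648)*sqrt(170) + 1236211 = 648*sqrt(170) + 1236211 = 1236211 + 648*sqrt(170)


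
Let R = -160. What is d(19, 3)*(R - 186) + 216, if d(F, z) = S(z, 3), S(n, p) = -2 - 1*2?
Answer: 1600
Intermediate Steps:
S(n, p) = -4 (S(n, p) = -2 - 2 = -4)
d(F, z) = -4
d(19, 3)*(R - 186) + 216 = -4*(-160 - 186) + 216 = -4*(-346) + 216 = 1384 + 216 = 1600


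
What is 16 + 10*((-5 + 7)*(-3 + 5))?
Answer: 56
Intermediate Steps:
16 + 10*((-5 + 7)*(-3 + 5)) = 16 + 10*(2*2) = 16 + 10*4 = 16 + 40 = 56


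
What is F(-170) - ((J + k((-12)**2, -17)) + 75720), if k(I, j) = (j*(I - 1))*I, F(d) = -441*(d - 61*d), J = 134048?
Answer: -4357904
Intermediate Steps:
F(d) = 26460*d (F(d) = -(-26460)*d = 26460*d)
k(I, j) = I*j*(-1 + I) (k(I, j) = (j*(-1 + I))*I = I*j*(-1 + I))
F(-170) - ((J + k((-12)**2, -17)) + 75720) = 26460*(-170) - ((134048 + (-12)**2*(-17)*(-1 + (-12)**2)) + 75720) = -4498200 - ((134048 + 144*(-17)*(-1 + 144)) + 75720) = -4498200 - ((134048 + 144*(-17)*143) + 75720) = -4498200 - ((134048 - 350064) + 75720) = -4498200 - (-216016 + 75720) = -4498200 - 1*(-140296) = -4498200 + 140296 = -4357904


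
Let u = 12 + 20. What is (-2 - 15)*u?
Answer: -544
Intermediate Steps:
u = 32
(-2 - 15)*u = (-2 - 15)*32 = -17*32 = -544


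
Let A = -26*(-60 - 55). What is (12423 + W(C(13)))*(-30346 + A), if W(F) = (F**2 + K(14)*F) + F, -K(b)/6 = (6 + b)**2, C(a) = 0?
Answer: -339843588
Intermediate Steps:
K(b) = -6*(6 + b)**2
A = 2990 (A = -26*(-115) = 2990)
W(F) = F**2 - 2399*F (W(F) = (F**2 + (-6*(6 + 14)**2)*F) + F = (F**2 + (-6*20**2)*F) + F = (F**2 + (-6*400)*F) + F = (F**2 - 2400*F) + F = F**2 - 2399*F)
(12423 + W(C(13)))*(-30346 + A) = (12423 + 0*(-2399 + 0))*(-30346 + 2990) = (12423 + 0*(-2399))*(-27356) = (12423 + 0)*(-27356) = 12423*(-27356) = -339843588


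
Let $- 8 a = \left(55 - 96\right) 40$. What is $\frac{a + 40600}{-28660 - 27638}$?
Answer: $- \frac{40805}{56298} \approx -0.7248$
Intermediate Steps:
$a = 205$ ($a = - \frac{\left(55 - 96\right) 40}{8} = - \frac{\left(-41\right) 40}{8} = \left(- \frac{1}{8}\right) \left(-1640\right) = 205$)
$\frac{a + 40600}{-28660 - 27638} = \frac{205 + 40600}{-28660 - 27638} = \frac{40805}{-56298} = 40805 \left(- \frac{1}{56298}\right) = - \frac{40805}{56298}$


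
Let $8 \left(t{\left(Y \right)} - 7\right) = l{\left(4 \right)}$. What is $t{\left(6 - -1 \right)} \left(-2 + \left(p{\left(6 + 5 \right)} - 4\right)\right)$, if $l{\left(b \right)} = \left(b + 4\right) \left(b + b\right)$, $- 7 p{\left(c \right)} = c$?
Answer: $- \frac{795}{7} \approx -113.57$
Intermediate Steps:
$p{\left(c \right)} = - \frac{c}{7}$
$l{\left(b \right)} = 2 b \left(4 + b\right)$ ($l{\left(b \right)} = \left(4 + b\right) 2 b = 2 b \left(4 + b\right)$)
$t{\left(Y \right)} = 15$ ($t{\left(Y \right)} = 7 + \frac{2 \cdot 4 \left(4 + 4\right)}{8} = 7 + \frac{2 \cdot 4 \cdot 8}{8} = 7 + \frac{1}{8} \cdot 64 = 7 + 8 = 15$)
$t{\left(6 - -1 \right)} \left(-2 + \left(p{\left(6 + 5 \right)} - 4\right)\right) = 15 \left(-2 - \left(4 + \frac{6 + 5}{7}\right)\right) = 15 \left(-2 - \frac{39}{7}\right) = 15 \left(- \frac{53}{7}\right) = - \frac{795}{7}$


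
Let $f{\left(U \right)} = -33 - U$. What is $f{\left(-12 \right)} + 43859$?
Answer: $43838$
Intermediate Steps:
$f{\left(-12 \right)} + 43859 = \left(-33 - -12\right) + 43859 = \left(-33 + 12\right) + 43859 = -21 + 43859 = 43838$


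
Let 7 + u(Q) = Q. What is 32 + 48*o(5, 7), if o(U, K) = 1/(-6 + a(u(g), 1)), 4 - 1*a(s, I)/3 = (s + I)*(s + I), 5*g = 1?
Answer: 24912/791 ≈ 31.494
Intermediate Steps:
g = ⅕ (g = (⅕)*1 = ⅕ ≈ 0.20000)
u(Q) = -7 + Q
a(s, I) = 12 - 3*(I + s)² (a(s, I) = 12 - 3*(s + I)*(s + I) = 12 - 3*(I + s)*(I + s) = 12 - 3*(I + s)²)
o(U, K) = -25/2373 (o(U, K) = 1/(-6 + (12 - 3*(1 + (-7 + ⅕))²)) = 1/(-6 + (12 - 3*(1 - 34/5)²)) = 1/(-6 + (12 - 3*(-29/5)²)) = 1/(-6 + (12 - 3*841/25)) = 1/(-6 + (12 - 2523/25)) = 1/(-6 - 2223/25) = 1/(-2373/25) = -25/2373)
32 + 48*o(5, 7) = 32 + 48*(-25/2373) = 32 - 400/791 = 24912/791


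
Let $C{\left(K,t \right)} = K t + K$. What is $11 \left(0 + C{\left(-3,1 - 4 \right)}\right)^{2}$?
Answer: $396$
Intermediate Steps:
$C{\left(K,t \right)} = K + K t$
$11 \left(0 + C{\left(-3,1 - 4 \right)}\right)^{2} = 11 \left(0 - 3 \left(1 + \left(1 - 4\right)\right)\right)^{2} = 11 \left(0 - 3 \left(1 - 3\right)\right)^{2} = 11 \left(0 - -6\right)^{2} = 11 \left(0 + 6\right)^{2} = 11 \cdot 6^{2} = 11 \cdot 36 = 396$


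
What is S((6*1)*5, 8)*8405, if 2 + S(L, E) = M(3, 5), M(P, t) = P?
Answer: 8405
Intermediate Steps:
S(L, E) = 1 (S(L, E) = -2 + 3 = 1)
S((6*1)*5, 8)*8405 = 1*8405 = 8405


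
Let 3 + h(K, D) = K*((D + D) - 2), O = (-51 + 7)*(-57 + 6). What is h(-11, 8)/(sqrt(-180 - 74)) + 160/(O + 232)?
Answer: 40/619 + 157*I*sqrt(254)/254 ≈ 0.06462 + 9.8511*I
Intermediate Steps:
O = 2244 (O = -44*(-51) = 2244)
h(K, D) = -3 + K*(-2 + 2*D) (h(K, D) = -3 + K*((D + D) - 2) = -3 + K*(2*D - 2) = -3 + K*(-2 + 2*D))
h(-11, 8)/(sqrt(-180 - 74)) + 160/(O + 232) = (-3 - 2*(-11) + 2*8*(-11))/(sqrt(-180 - 74)) + 160/(2244 + 232) = (-3 + 22 - 176)/(sqrt(-254)) + 160/2476 = -157*(-I*sqrt(254)/254) + 160*(1/2476) = -(-157)*I*sqrt(254)/254 + 40/619 = 157*I*sqrt(254)/254 + 40/619 = 40/619 + 157*I*sqrt(254)/254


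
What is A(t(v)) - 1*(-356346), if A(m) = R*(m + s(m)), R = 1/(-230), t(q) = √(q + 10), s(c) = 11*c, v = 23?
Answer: 356346 - 6*√33/115 ≈ 3.5635e+5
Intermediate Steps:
t(q) = √(10 + q)
R = -1/230 ≈ -0.0043478
A(m) = -6*m/115 (A(m) = -(m + 11*m)/230 = -6*m/115)
A(t(v)) - 1*(-356346) = -6*√(10 + 23)/115 - 1*(-356346) = -6*√33/115 + 356346 = 356346 - 6*√33/115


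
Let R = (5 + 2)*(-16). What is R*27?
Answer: -3024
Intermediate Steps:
R = -112 (R = 7*(-16) = -112)
R*27 = -112*27 = -3024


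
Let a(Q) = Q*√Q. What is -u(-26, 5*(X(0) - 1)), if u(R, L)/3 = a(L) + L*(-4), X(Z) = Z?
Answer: -60 + 15*I*√5 ≈ -60.0 + 33.541*I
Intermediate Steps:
a(Q) = Q^(3/2)
u(R, L) = -12*L + 3*L^(3/2) (u(R, L) = 3*(L^(3/2) + L*(-4)) = 3*(L^(3/2) - 4*L) = -12*L + 3*L^(3/2))
-u(-26, 5*(X(0) - 1)) = -(-60*(0 - 1) + 3*(5*(0 - 1))^(3/2)) = -(-60*(-1) + 3*(5*(-1))^(3/2)) = -(-12*(-5) + 3*(-5)^(3/2)) = -(60 + 3*(-5*I*√5)) = -(60 - 15*I*√5) = -60 + 15*I*√5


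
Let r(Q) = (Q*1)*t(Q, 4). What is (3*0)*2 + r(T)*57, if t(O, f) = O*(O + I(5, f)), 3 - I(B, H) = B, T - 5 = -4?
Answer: -57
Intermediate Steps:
T = 1 (T = 5 - 4 = 1)
I(B, H) = 3 - B
t(O, f) = O*(-2 + O) (t(O, f) = O*(O + (3 - 1*5)) = O*(O + (3 - 5)) = O*(O - 2) = O*(-2 + O))
r(Q) = Q**2*(-2 + Q) (r(Q) = (Q*1)*(Q*(-2 + Q)) = Q*(Q*(-2 + Q)) = Q**2*(-2 + Q))
(3*0)*2 + r(T)*57 = (3*0)*2 + (1**2*(-2 + 1))*57 = 0*2 + (1*(-1))*57 = 0 - 1*57 = 0 - 57 = -57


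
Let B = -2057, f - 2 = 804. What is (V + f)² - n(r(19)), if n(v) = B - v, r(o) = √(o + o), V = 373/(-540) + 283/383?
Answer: 27879171344754961/42774512400 + √38 ≈ 6.5178e+5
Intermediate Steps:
f = 806 (f = 2 + 804 = 806)
V = 9961/206820 (V = 373*(-1/540) + 283*(1/383) = -373/540 + 283/383 = 9961/206820 ≈ 0.048163)
r(o) = √2*√o (r(o) = √(2*o) = √2*√o)
n(v) = -2057 - v
(V + f)² - n(r(19)) = (9961/206820 + 806)² - (-2057 - √2*√19) = (166706881/206820)² - (-2057 - √38) = 27791184172748161/42774512400 + (2057 + √38) = 27879171344754961/42774512400 + √38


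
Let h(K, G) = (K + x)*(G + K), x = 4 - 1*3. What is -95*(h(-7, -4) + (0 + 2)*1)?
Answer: -6460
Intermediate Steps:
x = 1 (x = 4 - 3 = 1)
h(K, G) = (1 + K)*(G + K) (h(K, G) = (K + 1)*(G + K) = (1 + K)*(G + K))
-95*(h(-7, -4) + (0 + 2)*1) = -95*((-4 - 7 + (-7)² - 4*(-7)) + (0 + 2)*1) = -95*((-4 - 7 + 49 + 28) + 2*1) = -95*(66 + 2) = -95*68 = -6460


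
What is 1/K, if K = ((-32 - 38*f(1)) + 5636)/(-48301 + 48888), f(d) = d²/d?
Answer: 587/5566 ≈ 0.10546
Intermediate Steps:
f(d) = d
K = 5566/587 (K = ((-32 - 38*1) + 5636)/(-48301 + 48888) = ((-32 - 38) + 5636)/587 = (-70 + 5636)*(1/587) = 5566*(1/587) = 5566/587 ≈ 9.4821)
1/K = 1/(5566/587) = 587/5566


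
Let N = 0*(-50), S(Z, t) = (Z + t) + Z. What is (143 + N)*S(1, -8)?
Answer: -858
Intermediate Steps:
S(Z, t) = t + 2*Z
N = 0
(143 + N)*S(1, -8) = (143 + 0)*(-8 + 2*1) = 143*(-8 + 2) = 143*(-6) = -858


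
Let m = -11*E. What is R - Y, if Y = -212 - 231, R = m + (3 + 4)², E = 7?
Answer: 415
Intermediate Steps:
m = -77 (m = -11*7 = -77)
R = -28 (R = -77 + (3 + 4)² = -77 + 7² = -77 + 49 = -28)
Y = -443
R - Y = -28 - 1*(-443) = -28 + 443 = 415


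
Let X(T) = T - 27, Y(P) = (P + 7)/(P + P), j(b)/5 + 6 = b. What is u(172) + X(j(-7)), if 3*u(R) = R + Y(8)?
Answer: -1649/48 ≈ -34.354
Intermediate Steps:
j(b) = -30 + 5*b
Y(P) = (7 + P)/(2*P) (Y(P) = (7 + P)/((2*P)) = (7 + P)*(1/(2*P)) = (7 + P)/(2*P))
X(T) = -27 + T
u(R) = 5/16 + R/3 (u(R) = (R + (½)*(7 + 8)/8)/3 = (R + (½)*(⅛)*15)/3 = (R + 15/16)/3 = (15/16 + R)/3 = 5/16 + R/3)
u(172) + X(j(-7)) = (5/16 + (⅓)*172) + (-27 + (-30 + 5*(-7))) = (5/16 + 172/3) + (-27 + (-30 - 35)) = 2767/48 + (-27 - 65) = 2767/48 - 92 = -1649/48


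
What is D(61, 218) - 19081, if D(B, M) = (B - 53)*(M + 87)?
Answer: -16641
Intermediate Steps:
D(B, M) = (-53 + B)*(87 + M)
D(61, 218) - 19081 = (-4611 - 53*218 + 87*61 + 61*218) - 19081 = (-4611 - 11554 + 5307 + 13298) - 19081 = 2440 - 19081 = -16641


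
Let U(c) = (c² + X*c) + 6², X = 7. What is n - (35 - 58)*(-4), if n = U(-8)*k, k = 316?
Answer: 13812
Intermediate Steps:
U(c) = 36 + c² + 7*c (U(c) = (c² + 7*c) + 6² = (c² + 7*c) + 36 = 36 + c² + 7*c)
n = 13904 (n = (36 + (-8)² + 7*(-8))*316 = (36 + 64 - 56)*316 = 44*316 = 13904)
n - (35 - 58)*(-4) = 13904 - (35 - 58)*(-4) = 13904 - (-23)*(-4) = 13904 - 1*92 = 13904 - 92 = 13812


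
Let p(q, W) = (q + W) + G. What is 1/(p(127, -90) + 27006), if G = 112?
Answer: 1/27155 ≈ 3.6826e-5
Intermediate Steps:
p(q, W) = 112 + W + q (p(q, W) = (q + W) + 112 = (W + q) + 112 = 112 + W + q)
1/(p(127, -90) + 27006) = 1/((112 - 90 + 127) + 27006) = 1/(149 + 27006) = 1/27155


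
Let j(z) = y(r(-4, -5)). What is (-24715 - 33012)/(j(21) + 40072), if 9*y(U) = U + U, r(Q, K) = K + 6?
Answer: -519543/360650 ≈ -1.4406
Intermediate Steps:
r(Q, K) = 6 + K
y(U) = 2*U/9 (y(U) = (U + U)/9 = (2*U)/9 = 2*U/9)
j(z) = 2/9 (j(z) = 2*(6 - 5)/9 = (2/9)*1 = 2/9)
(-24715 - 33012)/(j(21) + 40072) = (-24715 - 33012)/(2/9 + 40072) = -57727/360650/9 = -57727*9/360650 = -519543/360650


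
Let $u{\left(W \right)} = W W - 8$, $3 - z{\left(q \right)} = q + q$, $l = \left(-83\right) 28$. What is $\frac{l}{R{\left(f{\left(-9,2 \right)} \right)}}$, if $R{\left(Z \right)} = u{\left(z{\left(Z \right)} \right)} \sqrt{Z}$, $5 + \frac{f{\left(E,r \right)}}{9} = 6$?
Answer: $- \frac{332}{93} \approx -3.5699$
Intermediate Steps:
$f{\left(E,r \right)} = 9$ ($f{\left(E,r \right)} = -45 + 9 \cdot 6 = -45 + 54 = 9$)
$l = -2324$
$z{\left(q \right)} = 3 - 2 q$ ($z{\left(q \right)} = 3 - \left(q + q\right) = 3 - 2 q$)
$u{\left(W \right)} = -8 + W^{2}$ ($u{\left(W \right)} = W^{2} - 8 = -8 + W^{2}$)
$R{\left(Z \right)} = \sqrt{Z} \left(-8 + \left(3 - 2 Z\right)^{2}\right)$ ($R{\left(Z \right)} = \left(-8 + \left(3 - 2 Z\right)^{2}\right) \sqrt{Z} = \sqrt{Z} \left(-8 + \left(3 - 2 Z\right)^{2}\right)$)
$\frac{l}{R{\left(f{\left(-9,2 \right)} \right)}} = - \frac{2324}{\sqrt{9} \left(-8 + \left(-3 + 2 \cdot 9\right)^{2}\right)} = - \frac{2324}{3 \left(-8 + \left(-3 + 18\right)^{2}\right)} = - \frac{2324}{3 \left(-8 + 15^{2}\right)} = - \frac{2324}{3 \left(-8 + 225\right)} = - \frac{2324}{3 \cdot 217} = - \frac{2324}{651} = \left(-2324\right) \frac{1}{651} = - \frac{332}{93}$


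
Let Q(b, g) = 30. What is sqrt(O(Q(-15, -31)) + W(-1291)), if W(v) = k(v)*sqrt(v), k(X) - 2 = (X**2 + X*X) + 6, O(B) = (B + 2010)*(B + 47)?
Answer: sqrt(157080 + 3333370*I*sqrt(1291)) ≈ 7743.6 + 7733.5*I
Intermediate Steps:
O(B) = (47 + B)*(2010 + B) (O(B) = (2010 + B)*(47 + B) = (47 + B)*(2010 + B))
k(X) = 8 + 2*X**2 (k(X) = 2 + ((X**2 + X*X) + 6) = 2 + ((X**2 + X**2) + 6) = 2 + (2*X**2 + 6) = 2 + (6 + 2*X**2) = 8 + 2*X**2)
W(v) = sqrt(v)*(8 + 2*v**2) (W(v) = (8 + 2*v**2)*sqrt(v) = sqrt(v)*(8 + 2*v**2))
sqrt(O(Q(-15, -31)) + W(-1291)) = sqrt((94470 + 30**2 + 2057*30) + 2*sqrt(-1291)*(4 + (-1291)**2)) = sqrt((94470 + 900 + 61710) + 2*(I*sqrt(1291))*(4 + 1666681)) = sqrt(157080 + 2*(I*sqrt(1291))*1666685) = sqrt(157080 + 3333370*I*sqrt(1291))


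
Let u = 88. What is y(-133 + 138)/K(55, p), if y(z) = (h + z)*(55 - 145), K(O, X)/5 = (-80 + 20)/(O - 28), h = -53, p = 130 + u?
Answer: -1944/5 ≈ -388.80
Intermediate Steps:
p = 218 (p = 130 + 88 = 218)
K(O, X) = -300/(-28 + O) (K(O, X) = 5*((-80 + 20)/(O - 28)) = 5*(-60/(-28 + O)) = -300/(-28 + O))
y(z) = 4770 - 90*z (y(z) = (-53 + z)*(55 - 145) = (-53 + z)*(-90) = 4770 - 90*z)
y(-133 + 138)/K(55, p) = (4770 - 90*(-133 + 138))/((-300/(-28 + 55))) = (4770 - 90*5)/((-300/27)) = (4770 - 450)/((-300*1/27)) = 4320/(-100/9) = 4320*(-9/100) = -1944/5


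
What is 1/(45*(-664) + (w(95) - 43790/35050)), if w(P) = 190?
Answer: -3505/104067829 ≈ -3.3680e-5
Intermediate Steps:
1/(45*(-664) + (w(95) - 43790/35050)) = 1/(45*(-664) + (190 - 43790/35050)) = 1/(-29880 + (190 - 43790*1/35050)) = 1/(-29880 + (190 - 4379/3505)) = 1/(-29880 + 661571/3505) = 1/(-104067829/3505) = -3505/104067829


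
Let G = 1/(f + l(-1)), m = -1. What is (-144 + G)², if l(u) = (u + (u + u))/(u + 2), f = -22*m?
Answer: 7480225/361 ≈ 20721.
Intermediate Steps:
f = 22 (f = -22*(-1) = 22)
l(u) = 3*u/(2 + u) (l(u) = (u + 2*u)/(2 + u) = (3*u)/(2 + u) = 3*u/(2 + u))
G = 1/19 (G = 1/(22 + 3*(-1)/(2 - 1)) = 1/(22 + 3*(-1)/1) = 1/(22 + 3*(-1)*1) = 1/(22 - 3) = 1/19 ≈ 0.052632)
(-144 + G)² = (-144 + 1/19)² = (-2735/19)² = 7480225/361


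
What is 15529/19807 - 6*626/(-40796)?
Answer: 176979044/202011593 ≈ 0.87608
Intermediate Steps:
15529/19807 - 6*626/(-40796) = 15529*(1/19807) - 3756*(-1/40796) = 15529/19807 + 939/10199 = 176979044/202011593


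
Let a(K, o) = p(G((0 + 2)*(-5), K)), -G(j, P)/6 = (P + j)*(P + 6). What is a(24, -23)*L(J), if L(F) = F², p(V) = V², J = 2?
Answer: 25401600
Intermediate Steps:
G(j, P) = -6*(6 + P)*(P + j) (G(j, P) = -6*(P + j)*(P + 6) = -6*(P + j)*(6 + P) = -6*(6 + P)*(P + j))
a(K, o) = (360 - 6*K² + 24*K)² (a(K, o) = (-36*K - 36*(0 + 2)*(-5) - 6*K² - 6*K*(0 + 2)*(-5))² = (-36*K - 72*(-5) - 6*K² - 6*K*2*(-5))² = (-36*K - 36*(-10) - 6*K² - 6*K*(-10))² = (-36*K + 360 - 6*K² + 60*K)² = (360 - 6*K² + 24*K)²)
a(24, -23)*L(J) = (36*(-60 + 24² - 4*24)²)*2² = (36*(-60 + 576 - 96)²)*4 = (36*420²)*4 = (36*176400)*4 = 6350400*4 = 25401600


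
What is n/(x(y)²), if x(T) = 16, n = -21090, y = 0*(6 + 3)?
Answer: -10545/128 ≈ -82.383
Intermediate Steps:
y = 0 (y = 0*9 = 0)
n/(x(y)²) = -21090/(16²) = -21090/256 = -21090*1/256 = -10545/128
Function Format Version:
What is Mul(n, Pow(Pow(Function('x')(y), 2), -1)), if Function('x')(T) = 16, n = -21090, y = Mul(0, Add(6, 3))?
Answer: Rational(-10545, 128) ≈ -82.383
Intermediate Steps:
y = 0 (y = Mul(0, 9) = 0)
Mul(n, Pow(Pow(Function('x')(y), 2), -1)) = Mul(-21090, Pow(Pow(16, 2), -1)) = Mul(-21090, Pow(256, -1)) = Mul(-21090, Rational(1, 256)) = Rational(-10545, 128)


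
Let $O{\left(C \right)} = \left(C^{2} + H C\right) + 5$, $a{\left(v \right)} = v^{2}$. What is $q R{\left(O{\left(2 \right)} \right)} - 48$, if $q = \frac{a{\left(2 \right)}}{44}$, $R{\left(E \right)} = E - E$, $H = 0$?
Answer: $-48$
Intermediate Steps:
$O{\left(C \right)} = 5 + C^{2}$ ($O{\left(C \right)} = \left(C^{2} + 0 C\right) + 5 = \left(C^{2} + 0\right) + 5 = C^{2} + 5 = 5 + C^{2}$)
$R{\left(E \right)} = 0$
$q = \frac{1}{11}$ ($q = \frac{2^{2}}{44} = 4 \cdot \frac{1}{44} = \frac{1}{11} \approx 0.090909$)
$q R{\left(O{\left(2 \right)} \right)} - 48 = \frac{1}{11} \cdot 0 - 48 = 0 - 48 = -48$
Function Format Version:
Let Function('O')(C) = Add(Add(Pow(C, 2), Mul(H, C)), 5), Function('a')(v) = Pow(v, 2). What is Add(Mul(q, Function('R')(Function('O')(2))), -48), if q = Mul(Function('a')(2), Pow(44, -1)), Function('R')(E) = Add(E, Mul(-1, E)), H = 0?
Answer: -48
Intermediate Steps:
Function('O')(C) = Add(5, Pow(C, 2)) (Function('O')(C) = Add(Add(Pow(C, 2), Mul(0, C)), 5) = Add(Add(Pow(C, 2), 0), 5) = Add(Pow(C, 2), 5) = Add(5, Pow(C, 2)))
Function('R')(E) = 0
q = Rational(1, 11) (q = Mul(Pow(2, 2), Pow(44, -1)) = Mul(4, Rational(1, 44)) = Rational(1, 11) ≈ 0.090909)
Add(Mul(q, Function('R')(Function('O')(2))), -48) = Add(Mul(Rational(1, 11), 0), -48) = Add(0, -48) = -48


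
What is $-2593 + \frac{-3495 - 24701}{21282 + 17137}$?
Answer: $- \frac{99648663}{38419} \approx -2593.7$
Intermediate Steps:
$-2593 + \frac{-3495 - 24701}{21282 + 17137} = -2593 - \frac{28196}{38419} = - \frac{99648663}{38419}$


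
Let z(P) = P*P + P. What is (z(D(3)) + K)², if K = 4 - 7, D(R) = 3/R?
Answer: 1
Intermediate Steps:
z(P) = P + P² (z(P) = P² + P = P + P²)
K = -3
(z(D(3)) + K)² = ((3/3)*(1 + 3/3) - 3)² = ((3*(⅓))*(1 + 3*(⅓)) - 3)² = (1*(1 + 1) - 3)² = (1*2 - 3)² = (2 - 3)² = (-1)² = 1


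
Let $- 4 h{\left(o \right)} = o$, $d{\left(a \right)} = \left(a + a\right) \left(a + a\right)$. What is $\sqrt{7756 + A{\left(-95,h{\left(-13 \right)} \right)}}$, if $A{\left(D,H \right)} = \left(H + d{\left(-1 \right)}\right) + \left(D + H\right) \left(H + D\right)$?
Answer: $\frac{\sqrt{258901}}{4} \approx 127.21$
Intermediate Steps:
$d{\left(a \right)} = 4 a^{2}$ ($d{\left(a \right)} = 2 a 2 a = 4 a^{2}$)
$h{\left(o \right)} = - \frac{o}{4}$
$A{\left(D,H \right)} = 4 + H + \left(D + H\right)^{2}$ ($A{\left(D,H \right)} = \left(H + 4 \left(-1\right)^{2}\right) + \left(D + H\right) \left(H + D\right) = \left(H + 4 \cdot 1\right) + \left(D + H\right) \left(D + H\right) = \left(H + 4\right) + \left(D + H\right)^{2} = \left(4 + H\right) + \left(D + H\right)^{2} = 4 + H + \left(D + H\right)^{2}$)
$\sqrt{7756 + A{\left(-95,h{\left(-13 \right)} \right)}} = \sqrt{7756 + \left(4 - - \frac{13}{4} + \left(-95 - - \frac{13}{4}\right)^{2}\right)} = \sqrt{7756 + \left(4 + \frac{13}{4} + \left(-95 + \frac{13}{4}\right)^{2}\right)} = \sqrt{7756 + \left(4 + \frac{13}{4} + \left(- \frac{367}{4}\right)^{2}\right)} = \sqrt{7756 + \left(4 + \frac{13}{4} + \frac{134689}{16}\right)} = \sqrt{7756 + \frac{134805}{16}} = \sqrt{\frac{258901}{16}} = \frac{\sqrt{258901}}{4}$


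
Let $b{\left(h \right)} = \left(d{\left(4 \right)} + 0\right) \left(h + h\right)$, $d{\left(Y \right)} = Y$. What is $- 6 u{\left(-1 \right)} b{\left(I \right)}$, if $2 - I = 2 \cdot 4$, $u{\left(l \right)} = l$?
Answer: $-288$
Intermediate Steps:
$I = -6$ ($I = 2 - 2 \cdot 4 = 2 - 8 = -6$)
$b{\left(h \right)} = 8 h$ ($b{\left(h \right)} = \left(4 + 0\right) \left(h + h\right) = 4 \cdot 2 h = 8 h$)
$- 6 u{\left(-1 \right)} b{\left(I \right)} = \left(-6\right) \left(-1\right) 8 \left(-6\right) = 6 \left(-48\right) = -288$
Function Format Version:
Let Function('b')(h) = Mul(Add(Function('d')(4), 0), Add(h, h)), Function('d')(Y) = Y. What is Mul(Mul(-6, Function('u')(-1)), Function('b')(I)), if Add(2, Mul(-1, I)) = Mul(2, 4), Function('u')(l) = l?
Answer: -288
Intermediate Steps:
I = -6 (I = Add(2, Mul(-1, Mul(2, 4))) = Add(2, Mul(-1, 8)) = Add(2, -8) = -6)
Function('b')(h) = Mul(8, h) (Function('b')(h) = Mul(Add(4, 0), Add(h, h)) = Mul(4, Mul(2, h)) = Mul(8, h))
Mul(Mul(-6, Function('u')(-1)), Function('b')(I)) = Mul(Mul(-6, -1), Mul(8, -6)) = Mul(6, -48) = -288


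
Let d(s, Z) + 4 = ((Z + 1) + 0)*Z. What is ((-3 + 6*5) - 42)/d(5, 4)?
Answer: -15/16 ≈ -0.93750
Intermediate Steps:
d(s, Z) = -4 + Z*(1 + Z) (d(s, Z) = -4 + ((Z + 1) + 0)*Z = -4 + ((1 + Z) + 0)*Z = -4 + (1 + Z)*Z = -4 + Z*(1 + Z))
((-3 + 6*5) - 42)/d(5, 4) = ((-3 + 6*5) - 42)/(-4 + 4 + 4²) = ((-3 + 30) - 42)/(-4 + 4 + 16) = (27 - 42)/16 = -15*1/16 = -15/16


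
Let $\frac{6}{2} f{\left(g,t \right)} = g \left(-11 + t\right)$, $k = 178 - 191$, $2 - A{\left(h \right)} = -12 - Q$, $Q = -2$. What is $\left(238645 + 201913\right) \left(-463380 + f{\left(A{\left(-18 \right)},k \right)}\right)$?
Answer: $-204188059608$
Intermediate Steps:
$A{\left(h \right)} = 12$ ($A{\left(h \right)} = 2 - \left(-12 - -2\right) = 2 - \left(-12 + 2\right) = 2 - -10 = 2 + 10 = 12$)
$k = -13$ ($k = 178 - 191 = -13$)
$f{\left(g,t \right)} = \frac{g \left(-11 + t\right)}{3}$
$\left(238645 + 201913\right) \left(-463380 + f{\left(A{\left(-18 \right)},k \right)}\right) = \left(238645 + 201913\right) \left(-463380 + \frac{1}{3} \cdot 12 \left(-11 - 13\right)\right) = 440558 \left(-463380 + \frac{1}{3} \cdot 12 \left(-24\right)\right) = 440558 \left(-463380 - 96\right) = 440558 \left(-463476\right) = -204188059608$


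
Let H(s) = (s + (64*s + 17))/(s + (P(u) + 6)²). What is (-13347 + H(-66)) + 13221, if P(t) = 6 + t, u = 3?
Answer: -24307/159 ≈ -152.87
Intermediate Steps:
H(s) = (17 + 65*s)/(225 + s) (H(s) = (s + (64*s + 17))/(s + ((6 + 3) + 6)²) = (s + (17 + 64*s))/(s + (9 + 6)²) = (17 + 65*s)/(s + 15²) = (17 + 65*s)/(s + 225) = (17 + 65*s)/(225 + s))
(-13347 + H(-66)) + 13221 = (-13347 + (17 + 65*(-66))/(225 - 66)) + 13221 = (-13347 + (17 - 4290)/159) + 13221 = (-13347 + (1/159)*(-4273)) + 13221 = (-13347 - 4273/159) + 13221 = -2126446/159 + 13221 = -24307/159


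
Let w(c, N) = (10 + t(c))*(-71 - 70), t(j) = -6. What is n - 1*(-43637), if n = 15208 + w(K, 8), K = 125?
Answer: 58281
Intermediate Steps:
w(c, N) = -564 (w(c, N) = (10 - 6)*(-71 - 70) = 4*(-141) = -564)
n = 14644 (n = 15208 - 564 = 14644)
n - 1*(-43637) = 14644 - 1*(-43637) = 14644 + 43637 = 58281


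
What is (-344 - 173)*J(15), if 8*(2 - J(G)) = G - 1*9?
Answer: -2585/4 ≈ -646.25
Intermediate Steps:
J(G) = 25/8 - G/8 (J(G) = 2 - (G - 1*9)/8 = 2 - (G - 9)/8 = 2 - (-9 + G)/8 = 2 + (9/8 - G/8) = 25/8 - G/8)
(-344 - 173)*J(15) = (-344 - 173)*(25/8 - ⅛*15) = -517*(25/8 - 15/8) = -517*5/4 = -2585/4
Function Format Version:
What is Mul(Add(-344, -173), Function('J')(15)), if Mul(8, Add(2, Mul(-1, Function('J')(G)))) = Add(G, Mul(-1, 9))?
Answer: Rational(-2585, 4) ≈ -646.25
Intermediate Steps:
Function('J')(G) = Add(Rational(25, 8), Mul(Rational(-1, 8), G)) (Function('J')(G) = Add(2, Mul(Rational(-1, 8), Add(G, Mul(-1, 9)))) = Add(2, Mul(Rational(-1, 8), Add(G, -9))) = Add(2, Mul(Rational(-1, 8), Add(-9, G))) = Add(2, Add(Rational(9, 8), Mul(Rational(-1, 8), G))) = Add(Rational(25, 8), Mul(Rational(-1, 8), G)))
Mul(Add(-344, -173), Function('J')(15)) = Mul(Add(-344, -173), Add(Rational(25, 8), Mul(Rational(-1, 8), 15))) = Mul(-517, Add(Rational(25, 8), Rational(-15, 8))) = Mul(-517, Rational(5, 4)) = Rational(-2585, 4)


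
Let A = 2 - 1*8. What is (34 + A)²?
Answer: 784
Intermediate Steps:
A = -6 (A = 2 - 8 = -6)
(34 + A)² = (34 - 6)² = 28² = 784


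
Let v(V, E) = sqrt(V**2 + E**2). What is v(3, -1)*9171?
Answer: 9171*sqrt(10) ≈ 29001.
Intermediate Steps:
v(V, E) = sqrt(E**2 + V**2)
v(3, -1)*9171 = sqrt((-1)**2 + 3**2)*9171 = sqrt(1 + 9)*9171 = sqrt(10)*9171 = 9171*sqrt(10)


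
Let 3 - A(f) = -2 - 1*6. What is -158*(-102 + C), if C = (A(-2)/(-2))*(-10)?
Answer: 7426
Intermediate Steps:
A(f) = 11 (A(f) = 3 - (-2 - 1*6) = 3 - (-2 - 6) = 3 - 1*(-8) = 3 + 8 = 11)
C = 55 (C = (11/(-2))*(-10) = (11*(-½))*(-10) = -11/2*(-10) = 55)
-158*(-102 + C) = -158*(-102 + 55) = -158*(-47) = 7426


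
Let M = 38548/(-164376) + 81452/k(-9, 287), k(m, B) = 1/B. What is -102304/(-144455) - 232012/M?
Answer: 96900352843564136/138769697048656645 ≈ 0.69828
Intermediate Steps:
M = 960643086419/41094 (M = 38548/(-164376) + 81452/(1/287) = 38548*(-1/164376) + 81452/(1/287) = -9637/41094 + 81452*287 = -9637/41094 + 23376724 = 960643086419/41094 ≈ 2.3377e+7)
-102304/(-144455) - 232012/M = -102304/(-144455) - 232012/960643086419/41094 = -102304*(-1/144455) - 232012*41094/960643086419 = 102304/144455 - 9534301128/960643086419 = 96900352843564136/138769697048656645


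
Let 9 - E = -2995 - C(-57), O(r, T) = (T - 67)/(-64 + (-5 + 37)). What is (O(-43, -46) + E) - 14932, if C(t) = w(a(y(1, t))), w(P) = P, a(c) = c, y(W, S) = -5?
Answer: -381743/32 ≈ -11929.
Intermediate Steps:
C(t) = -5
O(r, T) = 67/32 - T/32 (O(r, T) = (-67 + T)/(-64 + 32) = (-67 + T)/(-32) = (-67 + T)*(-1/32) = 67/32 - T/32)
E = 2999 (E = 9 - (-2995 - 1*(-5)) = 9 - (-2995 + 5) = 9 - 1*(-2990) = 9 + 2990 = 2999)
(O(-43, -46) + E) - 14932 = ((67/32 - 1/32*(-46)) + 2999) - 14932 = ((67/32 + 23/16) + 2999) - 14932 = (113/32 + 2999) - 14932 = 96081/32 - 14932 = -381743/32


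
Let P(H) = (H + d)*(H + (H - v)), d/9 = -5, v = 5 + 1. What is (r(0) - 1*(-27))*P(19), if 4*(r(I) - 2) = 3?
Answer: -24752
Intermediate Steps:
v = 6
d = -45 (d = 9*(-5) = -45)
r(I) = 11/4 (r(I) = 2 + (1/4)*3 = 2 + 3/4 = 11/4)
P(H) = (-45 + H)*(-6 + 2*H) (P(H) = (H - 45)*(H + (H - 1*6)) = (-45 + H)*(H + (H - 6)) = (-45 + H)*(H + (-6 + H)) = (-45 + H)*(-6 + 2*H))
(r(0) - 1*(-27))*P(19) = (11/4 - 1*(-27))*(270 - 96*19 + 2*19**2) = (11/4 + 27)*(270 - 1824 + 2*361) = 119*(270 - 1824 + 722)/4 = (119/4)*(-832) = -24752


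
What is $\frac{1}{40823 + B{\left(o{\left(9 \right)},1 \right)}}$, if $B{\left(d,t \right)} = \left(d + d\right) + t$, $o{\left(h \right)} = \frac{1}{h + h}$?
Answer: $\frac{9}{367417} \approx 2.4495 \cdot 10^{-5}$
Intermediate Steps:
$o{\left(h \right)} = \frac{1}{2 h}$
$B{\left(d,t \right)} = t + 2 d$ ($B{\left(d,t \right)} = 2 d + t = t + 2 d$)
$\frac{1}{40823 + B{\left(o{\left(9 \right)},1 \right)}} = \frac{1}{40823 + \left(1 + 2 \frac{1}{2 \cdot 9}\right)} = \frac{1}{40823 + \left(1 + 2 \cdot \frac{1}{2} \cdot \frac{1}{9}\right)} = \frac{1}{40823 + \left(1 + 2 \cdot \frac{1}{18}\right)} = \frac{1}{40823 + \left(1 + \frac{1}{9}\right)} = \frac{1}{40823 + \frac{10}{9}} = \frac{1}{\frac{367417}{9}} = \frac{9}{367417}$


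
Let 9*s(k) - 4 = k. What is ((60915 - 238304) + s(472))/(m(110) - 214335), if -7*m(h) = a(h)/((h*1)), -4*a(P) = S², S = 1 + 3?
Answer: 614469625/742670757 ≈ 0.82738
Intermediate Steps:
s(k) = 4/9 + k/9
S = 4
a(P) = -4 (a(P) = -¼*4² = -¼*16 = -4)
m(h) = 4/(7*h) (m(h) = -(-4)/(7*(h*1)) = -(-4)/(7*h) = 4/(7*h))
((60915 - 238304) + s(472))/(m(110) - 214335) = ((60915 - 238304) + (4/9 + (⅑)*472))/((4/7)/110 - 214335) = (-177389 + (4/9 + 472/9))/((4/7)*(1/110) - 214335) = (-177389 + 476/9)/(2/385 - 214335) = -1596025/(9*(-82518973/385)) = -1596025/9*(-385/82518973) = 614469625/742670757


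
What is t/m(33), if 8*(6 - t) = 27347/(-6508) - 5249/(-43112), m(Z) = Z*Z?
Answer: 3653080595/611087767488 ≈ 0.0059780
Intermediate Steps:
m(Z) = Z²
t = 3653080595/561145792 (t = 6 - (27347/(-6508) - 5249/(-43112))/8 = 6 - (27347*(-1/6508) - 5249*(-1/43112))/8 = 6 - (-27347/6508 + 5249/43112)/8 = 6 - ⅛*(-286205843/70143224) = 6 + 286205843/561145792 = 3653080595/561145792 ≈ 6.5100)
t/m(33) = 3653080595/(561145792*(33²)) = (3653080595/561145792)/1089 = (3653080595/561145792)*(1/1089) = 3653080595/611087767488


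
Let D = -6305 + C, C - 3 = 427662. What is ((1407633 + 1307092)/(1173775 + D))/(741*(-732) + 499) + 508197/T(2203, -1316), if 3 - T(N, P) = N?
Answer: -87859577870281247/380346733032200 ≈ -231.00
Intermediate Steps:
C = 427665 (C = 3 + 427662 = 427665)
T(N, P) = 3 - N
D = 421360 (D = -6305 + 427665 = 421360)
((1407633 + 1307092)/(1173775 + D))/(741*(-732) + 499) + 508197/T(2203, -1316) = ((1407633 + 1307092)/(1173775 + 421360))/(741*(-732) + 499) + 508197/(3 - 1*2203) = (2714725/1595135)/(-542412 + 499) + 508197/(3 - 2203) = (2714725*(1/1595135))/(-541913) + 508197/(-2200) = (542945/319027)*(-1/541913) + 508197*(-1/2200) = -542945/172884878651 - 508197/2200 = -87859577870281247/380346733032200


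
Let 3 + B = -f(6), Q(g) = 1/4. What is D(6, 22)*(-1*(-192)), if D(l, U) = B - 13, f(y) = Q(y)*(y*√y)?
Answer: -3072 - 288*√6 ≈ -3777.5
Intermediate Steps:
Q(g) = ¼
f(y) = y^(3/2)/4 (f(y) = (y*√y)/4 = y^(3/2)/4)
B = -3 - 3*√6/2 (B = -3 - 6^(3/2)/4 = -3 - 6*√6/4 = -3 - 3*√6/2 ≈ -6.6742)
D(l, U) = -16 - 3*√6/2 (D(l, U) = (-3 - 3*√6/2) - 13 = -16 - 3*√6/2)
D(6, 22)*(-1*(-192)) = (-16 - 3*√6/2)*(-1*(-192)) = (-16 - 3*√6/2)*192 = -3072 - 288*√6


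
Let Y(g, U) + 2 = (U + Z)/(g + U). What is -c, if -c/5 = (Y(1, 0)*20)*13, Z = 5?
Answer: 3900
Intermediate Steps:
Y(g, U) = -2 + (5 + U)/(U + g) (Y(g, U) = -2 + (U + 5)/(g + U) = -2 + (5 + U)/(U + g))
c = -3900 (c = -5*((5 - 1*0 - 2*1)/(0 + 1))*20*13 = -5*((5 + 0 - 2)/1)*20*13 = -5*(1*3)*20*13 = -5*3*20*13 = -300*13 = -5*780 = -3900)
-c = -1*(-3900) = 3900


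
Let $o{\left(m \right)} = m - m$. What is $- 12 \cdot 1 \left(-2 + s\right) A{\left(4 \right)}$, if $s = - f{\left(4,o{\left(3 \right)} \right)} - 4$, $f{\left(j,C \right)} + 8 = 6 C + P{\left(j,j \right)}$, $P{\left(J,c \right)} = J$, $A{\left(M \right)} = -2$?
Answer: $-48$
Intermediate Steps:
$o{\left(m \right)} = 0$
$f{\left(j,C \right)} = -8 + j + 6 C$ ($f{\left(j,C \right)} = -8 + \left(6 C + j\right) = -8 + \left(j + 6 C\right) = -8 + j + 6 C$)
$s = 0$ ($s = - (-8 + 4 + 6 \cdot 0) - 4 = - (-8 + 4 + 0) - 4 = \left(-1\right) \left(-4\right) - 4 = 4 - 4 = 0$)
$- 12 \cdot 1 \left(-2 + s\right) A{\left(4 \right)} = - 12 \cdot 1 \left(-2 + 0\right) \left(-2\right) = - 12 \cdot 1 \left(-2\right) \left(-2\right) = \left(-12\right) \left(-2\right) \left(-2\right) = 24 \left(-2\right) = -48$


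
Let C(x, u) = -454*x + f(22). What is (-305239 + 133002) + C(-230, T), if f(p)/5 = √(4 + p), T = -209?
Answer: -67817 + 5*√26 ≈ -67792.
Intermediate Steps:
f(p) = 5*√(4 + p)
C(x, u) = -454*x + 5*√26 (C(x, u) = -454*x + 5*√(4 + 22) = -454*x + 5*√26)
(-305239 + 133002) + C(-230, T) = (-305239 + 133002) + (-454*(-230) + 5*√26) = -172237 + (104420 + 5*√26) = -67817 + 5*√26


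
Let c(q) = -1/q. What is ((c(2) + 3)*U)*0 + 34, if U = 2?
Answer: 34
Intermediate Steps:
((c(2) + 3)*U)*0 + 34 = ((-1/2 + 3)*2)*0 + 34 = ((-1*½ + 3)*2)*0 + 34 = ((-½ + 3)*2)*0 + 34 = ((5/2)*2)*0 + 34 = 5*0 + 34 = 0 + 34 = 34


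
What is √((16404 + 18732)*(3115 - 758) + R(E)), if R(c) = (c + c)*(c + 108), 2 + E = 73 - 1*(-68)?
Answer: √82884218 ≈ 9104.1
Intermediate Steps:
E = 139 (E = -2 + (73 - 1*(-68)) = -2 + (73 + 68) = -2 + 141 = 139)
R(c) = 2*c*(108 + c) (R(c) = (2*c)*(108 + c) = 2*c*(108 + c))
√((16404 + 18732)*(3115 - 758) + R(E)) = √((16404 + 18732)*(3115 - 758) + 2*139*(108 + 139)) = √(35136*2357 + 2*139*247) = √(82815552 + 68666) = √82884218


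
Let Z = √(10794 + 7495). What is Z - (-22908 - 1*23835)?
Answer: 46743 + √18289 ≈ 46878.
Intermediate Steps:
Z = √18289 ≈ 135.24
Z - (-22908 - 1*23835) = √18289 - (-22908 - 1*23835) = √18289 - (-22908 - 23835) = √18289 - 1*(-46743) = √18289 + 46743 = 46743 + √18289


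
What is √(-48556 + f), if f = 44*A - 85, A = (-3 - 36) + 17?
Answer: I*√49609 ≈ 222.73*I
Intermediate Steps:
A = -22 (A = -39 + 17 = -22)
f = -1053 (f = 44*(-22) - 85 = -968 - 85 = -1053)
√(-48556 + f) = √(-48556 - 1053) = √(-49609) = I*√49609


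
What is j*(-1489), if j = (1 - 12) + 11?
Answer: 0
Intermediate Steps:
j = 0 (j = -11 + 11 = 0)
j*(-1489) = 0*(-1489) = 0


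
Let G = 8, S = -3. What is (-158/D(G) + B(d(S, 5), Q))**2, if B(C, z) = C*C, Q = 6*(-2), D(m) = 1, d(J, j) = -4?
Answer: 20164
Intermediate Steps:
Q = -12
B(C, z) = C**2
(-158/D(G) + B(d(S, 5), Q))**2 = (-158/1 + (-4)**2)**2 = (-158*1 + 16)**2 = (-158 + 16)**2 = (-142)**2 = 20164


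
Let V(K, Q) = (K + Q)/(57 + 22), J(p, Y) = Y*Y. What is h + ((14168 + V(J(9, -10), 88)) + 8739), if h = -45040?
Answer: -1748319/79 ≈ -22131.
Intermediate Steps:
J(p, Y) = Y**2
V(K, Q) = K/79 + Q/79 (V(K, Q) = (K + Q)/79 = (K + Q)*(1/79) = K/79 + Q/79)
h + ((14168 + V(J(9, -10), 88)) + 8739) = -45040 + ((14168 + ((1/79)*(-10)**2 + (1/79)*88)) + 8739) = -45040 + ((14168 + ((1/79)*100 + 88/79)) + 8739) = -45040 + ((14168 + (100/79 + 88/79)) + 8739) = -45040 + ((14168 + 188/79) + 8739) = -45040 + (1119460/79 + 8739) = -45040 + 1809841/79 = -1748319/79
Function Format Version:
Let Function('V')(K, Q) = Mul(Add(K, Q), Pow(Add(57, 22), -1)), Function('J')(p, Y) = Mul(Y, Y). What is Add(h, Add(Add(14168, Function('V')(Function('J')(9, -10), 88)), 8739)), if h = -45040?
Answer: Rational(-1748319, 79) ≈ -22131.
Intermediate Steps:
Function('J')(p, Y) = Pow(Y, 2)
Function('V')(K, Q) = Add(Mul(Rational(1, 79), K), Mul(Rational(1, 79), Q)) (Function('V')(K, Q) = Mul(Add(K, Q), Pow(79, -1)) = Mul(Add(K, Q), Rational(1, 79)) = Add(Mul(Rational(1, 79), K), Mul(Rational(1, 79), Q)))
Add(h, Add(Add(14168, Function('V')(Function('J')(9, -10), 88)), 8739)) = Add(-45040, Add(Add(14168, Add(Mul(Rational(1, 79), Pow(-10, 2)), Mul(Rational(1, 79), 88))), 8739)) = Add(-45040, Add(Add(14168, Add(Mul(Rational(1, 79), 100), Rational(88, 79))), 8739)) = Add(-45040, Add(Add(14168, Add(Rational(100, 79), Rational(88, 79))), 8739)) = Add(-45040, Add(Add(14168, Rational(188, 79)), 8739)) = Add(-45040, Add(Rational(1119460, 79), 8739)) = Add(-45040, Rational(1809841, 79)) = Rational(-1748319, 79)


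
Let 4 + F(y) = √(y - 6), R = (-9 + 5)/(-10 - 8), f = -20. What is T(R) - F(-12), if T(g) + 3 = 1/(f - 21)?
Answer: 40/41 - 3*I*√2 ≈ 0.97561 - 4.2426*I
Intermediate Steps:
R = 2/9 (R = -4/(-18) = -4*(-1/18) = 2/9 ≈ 0.22222)
F(y) = -4 + √(-6 + y) (F(y) = -4 + √(y - 6) = -4 + √(-6 + y))
T(g) = -124/41 (T(g) = -3 + 1/(-20 - 21) = -3 + 1/(-41) = -3 - 1/41 = -124/41)
T(R) - F(-12) = -124/41 - (-4 + √(-6 - 12)) = -124/41 - (-4 + √(-18)) = -124/41 - (-4 + 3*I*√2) = -124/41 + (4 - 3*I*√2) = 40/41 - 3*I*√2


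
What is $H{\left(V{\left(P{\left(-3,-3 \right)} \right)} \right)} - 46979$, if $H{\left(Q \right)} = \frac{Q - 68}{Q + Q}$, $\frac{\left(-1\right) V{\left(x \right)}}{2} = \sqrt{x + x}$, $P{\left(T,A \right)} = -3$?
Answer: $- \frac{93957}{2} - \frac{17 i \sqrt{6}}{6} \approx -46979.0 - 6.9402 i$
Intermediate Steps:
$V{\left(x \right)} = - 2 \sqrt{2} \sqrt{x}$ ($V{\left(x \right)} = - 2 \sqrt{x + x} = - 2 \sqrt{2 x} = - 2 \sqrt{2} \sqrt{x}$)
$H{\left(Q \right)} = \frac{-68 + Q}{2 Q}$ ($H{\left(Q \right)} = \frac{Q - 68}{2 Q} = \left(-68 + Q\right) \frac{1}{2 Q} = \frac{-68 + Q}{2 Q}$)
$H{\left(V{\left(P{\left(-3,-3 \right)} \right)} \right)} - 46979 = \frac{-68 - 2 \sqrt{2} \sqrt{-3}}{2 \left(- 2 \sqrt{2} \sqrt{-3}\right)} - 46979 = \frac{-68 - 2 \sqrt{2} i \sqrt{3}}{2 \left(- 2 \sqrt{2} i \sqrt{3}\right)} - 46979 = \frac{-68 - 2 i \sqrt{6}}{2 \left(- 2 i \sqrt{6}\right)} - 46979 = \frac{\frac{i \sqrt{6}}{12} \left(-68 - 2 i \sqrt{6}\right)}{2} - 46979 = \frac{i \sqrt{6} \left(-68 - 2 i \sqrt{6}\right)}{24} - 46979 = -46979 + \frac{i \sqrt{6} \left(-68 - 2 i \sqrt{6}\right)}{24}$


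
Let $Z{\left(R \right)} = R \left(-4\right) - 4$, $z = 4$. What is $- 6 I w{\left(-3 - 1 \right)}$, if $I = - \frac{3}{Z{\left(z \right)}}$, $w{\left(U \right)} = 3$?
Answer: $- \frac{27}{10} \approx -2.7$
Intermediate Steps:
$Z{\left(R \right)} = -4 - 4 R$ ($Z{\left(R \right)} = - 4 R - 4 = -4 - 4 R$)
$I = \frac{3}{20}$ ($I = - \frac{3}{-4 - 16} = - \frac{3}{-20} = \left(-3\right) \left(- \frac{1}{20}\right) = \frac{3}{20} \approx 0.15$)
$- 6 I w{\left(-3 - 1 \right)} = \left(-6\right) \frac{3}{20} \cdot 3 = \left(- \frac{9}{10}\right) 3 = - \frac{27}{10}$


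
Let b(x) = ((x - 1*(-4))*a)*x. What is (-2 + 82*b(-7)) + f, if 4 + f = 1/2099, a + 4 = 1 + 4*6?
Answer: 75891445/2099 ≈ 36156.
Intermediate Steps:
a = 21 (a = -4 + (1 + 4*6) = -4 + (1 + 24) = -4 + 25 = 21)
b(x) = x*(84 + 21*x) (b(x) = ((x - 1*(-4))*21)*x = ((x + 4)*21)*x = ((4 + x)*21)*x = (84 + 21*x)*x = x*(84 + 21*x))
f = -8395/2099 (f = -4 + 1/2099 = -8395/2099 ≈ -3.9995)
(-2 + 82*b(-7)) + f = (-2 + 82*(21*(-7)*(4 - 7))) - 8395/2099 = (-2 + 82*(21*(-7)*(-3))) - 8395/2099 = (-2 + 82*441) - 8395/2099 = (-2 + 36162) - 8395/2099 = 36160 - 8395/2099 = 75891445/2099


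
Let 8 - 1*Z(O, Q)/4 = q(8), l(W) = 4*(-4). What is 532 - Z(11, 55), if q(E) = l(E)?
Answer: 436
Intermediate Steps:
l(W) = -16
q(E) = -16
Z(O, Q) = 96 (Z(O, Q) = 32 - 4*(-16) = 32 + 64 = 96)
532 - Z(11, 55) = 532 - 1*96 = 532 - 96 = 436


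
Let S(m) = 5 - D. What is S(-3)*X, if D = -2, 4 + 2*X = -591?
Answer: -4165/2 ≈ -2082.5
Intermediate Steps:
X = -595/2 (X = -2 + (½)*(-591) = -2 - 591/2 = -595/2 ≈ -297.50)
S(m) = 7 (S(m) = 5 - 1*(-2) = 5 + 2 = 7)
S(-3)*X = 7*(-595/2) = -4165/2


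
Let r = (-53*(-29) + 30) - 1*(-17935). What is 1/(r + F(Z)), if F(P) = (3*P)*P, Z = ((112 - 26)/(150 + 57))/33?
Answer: 15554187/303337762270 ≈ 5.1277e-5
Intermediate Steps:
Z = 86/6831 (Z = (86/207)*(1/33) = 86/6831 ≈ 0.012590)
F(P) = 3*P²
r = 19502 (r = (1537 + 30) + 17935 = 1567 + 17935 = 19502)
1/(r + F(Z)) = 1/(19502 + 3*(86/6831)²) = 1/(19502 + 3*(7396/46662561)) = 1/(19502 + 7396/15554187) = 1/(303337762270/15554187) = 15554187/303337762270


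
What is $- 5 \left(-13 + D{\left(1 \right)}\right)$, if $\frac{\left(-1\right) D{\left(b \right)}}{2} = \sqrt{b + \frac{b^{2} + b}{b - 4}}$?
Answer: $65 + \frac{10 \sqrt{3}}{3} \approx 70.774$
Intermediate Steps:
$D{\left(b \right)} = - 2 \sqrt{b + \frac{b + b^{2}}{-4 + b}}$ ($D{\left(b \right)} = - 2 \sqrt{b + \frac{b^{2} + b}{b - 4}} = - 2 \sqrt{b + \frac{b + b^{2}}{-4 + b}}$)
$- 5 \left(-13 + D{\left(1 \right)}\right) = - 5 \left(-13 - 2 \sqrt{1 \frac{1}{-4 + 1} \left(-3 + 2 \cdot 1\right)}\right) = - 5 \left(-13 - 2 \sqrt{1 \frac{1}{-3} \left(-3 + 2\right)}\right) = - 5 \left(-13 - 2 \sqrt{1 \left(- \frac{1}{3}\right) \left(-1\right)}\right) = - 5 \left(-13 - \frac{2}{\sqrt{3}}\right) = - 5 \left(-13 - 2 \frac{\sqrt{3}}{3}\right) = - 5 \left(-13 - \frac{2 \sqrt{3}}{3}\right) = 65 + \frac{10 \sqrt{3}}{3}$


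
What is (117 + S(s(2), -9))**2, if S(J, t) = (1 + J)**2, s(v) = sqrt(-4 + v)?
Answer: 13448 + 464*I*sqrt(2) ≈ 13448.0 + 656.2*I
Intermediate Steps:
(117 + S(s(2), -9))**2 = (117 + (1 + sqrt(-4 + 2))**2)**2 = (117 + (1 + sqrt(-2))**2)**2 = (117 + (1 + I*sqrt(2))**2)**2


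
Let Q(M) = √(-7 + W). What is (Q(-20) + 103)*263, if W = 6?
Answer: 27089 + 263*I ≈ 27089.0 + 263.0*I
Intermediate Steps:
Q(M) = I (Q(M) = √(-7 + 6) = √(-1) = I)
(Q(-20) + 103)*263 = (I + 103)*263 = (103 + I)*263 = 27089 + 263*I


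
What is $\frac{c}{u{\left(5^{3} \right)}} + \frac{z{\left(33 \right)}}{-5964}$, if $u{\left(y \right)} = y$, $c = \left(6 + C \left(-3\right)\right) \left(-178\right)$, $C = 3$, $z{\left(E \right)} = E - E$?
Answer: $\frac{534}{125} \approx 4.272$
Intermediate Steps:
$z{\left(E \right)} = 0$
$c = 534$ ($c = \left(6 + 3 \left(-3\right)\right) \left(-178\right) = \left(6 - 9\right) \left(-178\right) = \left(-3\right) \left(-178\right) = 534$)
$\frac{c}{u{\left(5^{3} \right)}} + \frac{z{\left(33 \right)}}{-5964} = \frac{534}{5^{3}} + \frac{0}{-5964} = \frac{534}{125} + 0 \left(- \frac{1}{5964}\right) = 534 \cdot \frac{1}{125} + 0 = \frac{534}{125} + 0 = \frac{534}{125}$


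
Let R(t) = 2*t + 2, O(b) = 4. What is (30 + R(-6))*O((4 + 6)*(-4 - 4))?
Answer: 80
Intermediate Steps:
R(t) = 2 + 2*t
(30 + R(-6))*O((4 + 6)*(-4 - 4)) = (30 + (2 + 2*(-6)))*4 = (30 + (2 - 12))*4 = (30 - 10)*4 = 20*4 = 80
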